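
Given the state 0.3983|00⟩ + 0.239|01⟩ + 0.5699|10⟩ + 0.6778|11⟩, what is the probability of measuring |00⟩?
0.1586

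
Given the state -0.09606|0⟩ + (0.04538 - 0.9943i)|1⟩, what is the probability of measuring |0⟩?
0.009228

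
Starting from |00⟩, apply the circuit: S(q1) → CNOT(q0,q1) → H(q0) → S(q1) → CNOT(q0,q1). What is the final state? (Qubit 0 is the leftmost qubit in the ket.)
1/√2|00⟩ + 1/√2|11⟩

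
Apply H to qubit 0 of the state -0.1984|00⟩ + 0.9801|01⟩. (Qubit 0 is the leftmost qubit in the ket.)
-0.1403|00⟩ + 0.693|01⟩ - 0.1403|10⟩ + 0.693|11⟩

H on qubit 0 mixes each pair of kets that differ only in qubit 0: amplitudes (a, b) of (|…0…⟩, |…1…⟩) become ((a + b)/√2, (a − b)/√2). Kets absent from the input have amplitude 0.
(|00⟩, |10⟩): (a, b) = (-0.1984, 0) → (-0.1403, -0.1403)
(|01⟩, |11⟩): (a, b) = (0.9801, 0) → (0.693, 0.693)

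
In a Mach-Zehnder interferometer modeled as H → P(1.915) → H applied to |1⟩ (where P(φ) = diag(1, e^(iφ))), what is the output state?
(0.6687 - 0.4707i)|0⟩ + (0.3313 + 0.4707i)|1⟩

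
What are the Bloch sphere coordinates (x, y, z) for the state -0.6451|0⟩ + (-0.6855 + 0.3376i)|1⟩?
(0.8844, -0.4356, -0.1677)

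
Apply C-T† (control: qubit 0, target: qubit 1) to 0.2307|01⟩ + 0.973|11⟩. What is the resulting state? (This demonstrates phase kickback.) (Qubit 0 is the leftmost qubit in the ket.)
0.2307|01⟩ + (0.688 - 0.688i)|11⟩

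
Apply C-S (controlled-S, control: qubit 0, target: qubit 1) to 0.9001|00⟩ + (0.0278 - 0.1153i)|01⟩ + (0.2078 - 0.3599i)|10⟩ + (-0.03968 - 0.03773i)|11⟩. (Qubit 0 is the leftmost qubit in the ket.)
0.9001|00⟩ + (0.0278 - 0.1153i)|01⟩ + (0.2078 - 0.3599i)|10⟩ + (0.03773 - 0.03968i)|11⟩

C-S leaves the control-|0⟩ kets |00⟩, |01⟩ unchanged and applies S to qubit 1 on the control-|1⟩ pair (|10⟩, |11⟩).
S = [[1, 0], [0, i]].
With a = amp(|10⟩) = (0.2078 - 0.3599i) and b = amp(|11⟩) = (-0.03968 - 0.03773i):
new amp(|10⟩) = (1)·a = (0.2078 - 0.3599i)
new amp(|11⟩) = (i)·b = (0.03773 - 0.03968i)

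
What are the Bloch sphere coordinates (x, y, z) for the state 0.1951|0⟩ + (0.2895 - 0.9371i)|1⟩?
(0.113, -0.3657, -0.9239)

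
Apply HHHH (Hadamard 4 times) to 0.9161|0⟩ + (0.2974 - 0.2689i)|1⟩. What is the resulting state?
0.9161|0⟩ + (0.2974 - 0.2689i)|1⟩

H² = I, so an even number of Hadamards cancels: H^4 = I and the state is unchanged.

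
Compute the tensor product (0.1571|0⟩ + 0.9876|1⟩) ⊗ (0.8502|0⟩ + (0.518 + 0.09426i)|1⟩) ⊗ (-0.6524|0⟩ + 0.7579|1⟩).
-0.08714|000⟩ + 0.1012|001⟩ + (-0.05309 - 0.009661i)|010⟩ + (0.06168 + 0.01122i)|011⟩ - 0.5478|100⟩ + 0.6364|101⟩ + (-0.3338 - 0.06073i)|110⟩ + (0.3877 + 0.07055i)|111⟩

amp(|b₁b₂…⟩) = product of the factor amplitudes for bits b₁, b₂, …; only kets whose every factor amplitude is nonzero survive.
|000⟩: (0.1571)(0.8502)(-0.6524) = -0.08714
|001⟩: (0.1571)(0.8502)(0.7579) = 0.1012
|010⟩: (0.1571)(0.518 + 0.09426i)(-0.6524) = (-0.05309 - 0.009661i)
|011⟩: (0.1571)(0.518 + 0.09426i)(0.7579) = (0.06168 + 0.01122i)
|100⟩: (0.9876)(0.8502)(-0.6524) = -0.5478
|101⟩: (0.9876)(0.8502)(0.7579) = 0.6364
|110⟩: (0.9876)(0.518 + 0.09426i)(-0.6524) = (-0.3338 - 0.06073i)
|111⟩: (0.9876)(0.518 + 0.09426i)(0.7579) = (0.3877 + 0.07055i)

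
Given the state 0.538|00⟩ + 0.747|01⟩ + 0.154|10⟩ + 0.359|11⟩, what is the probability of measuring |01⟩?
0.558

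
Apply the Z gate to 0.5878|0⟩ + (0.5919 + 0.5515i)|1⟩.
0.5878|0⟩ + (-0.5919 - 0.5515i)|1⟩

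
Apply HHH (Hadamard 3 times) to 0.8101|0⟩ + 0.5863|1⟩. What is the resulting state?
0.9874|0⟩ + 0.1583|1⟩

H² = I, so H^3 = H: a single Hadamard. With (a, b) = (0.8101, 0.5863), H gives ((a + b)/√2, (a − b)/√2) = (0.9874, 0.1583).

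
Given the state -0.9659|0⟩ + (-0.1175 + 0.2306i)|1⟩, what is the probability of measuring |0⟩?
0.933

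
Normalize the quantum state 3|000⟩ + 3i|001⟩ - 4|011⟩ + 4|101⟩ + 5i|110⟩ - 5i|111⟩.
0.3|000⟩ + 0.3i|001⟩ - 0.4|011⟩ + 0.4|101⟩ + (1/2)i|110⟩ - (1/2)i|111⟩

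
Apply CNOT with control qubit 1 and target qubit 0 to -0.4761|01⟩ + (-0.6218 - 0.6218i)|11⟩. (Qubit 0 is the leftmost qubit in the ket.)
(-0.6218 - 0.6218i)|01⟩ - 0.4761|11⟩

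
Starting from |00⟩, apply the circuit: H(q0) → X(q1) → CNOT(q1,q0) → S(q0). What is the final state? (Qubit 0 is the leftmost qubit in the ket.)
1/√2|01⟩ + (1/√2)i|11⟩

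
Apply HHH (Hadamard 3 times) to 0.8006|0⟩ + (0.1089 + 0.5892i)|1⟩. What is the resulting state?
(0.6431 + 0.4166i)|0⟩ + (0.4891 - 0.4166i)|1⟩

H² = I, so H^3 = H: a single Hadamard. With (a, b) = (0.8006, (0.1089 + 0.5892i)), H gives ((a + b)/√2, (a − b)/√2) = ((0.6431 + 0.4166i), (0.4891 - 0.4166i)).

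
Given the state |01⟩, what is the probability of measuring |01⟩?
1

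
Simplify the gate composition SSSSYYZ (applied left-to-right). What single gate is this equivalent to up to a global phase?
Z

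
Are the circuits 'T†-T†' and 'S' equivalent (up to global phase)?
No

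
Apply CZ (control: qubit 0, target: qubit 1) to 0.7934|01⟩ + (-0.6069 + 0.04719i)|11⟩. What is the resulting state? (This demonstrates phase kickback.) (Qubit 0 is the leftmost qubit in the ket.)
0.7934|01⟩ + (0.6069 - 0.04719i)|11⟩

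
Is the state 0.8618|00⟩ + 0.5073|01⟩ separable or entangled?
Separable

Writing the state as a|00⟩ + b|01⟩ + c|10⟩ + d|11⟩, it is a product state iff ad − bc = 0.
Here (a, b, c, d) = (0.8618, 0.5073, 0, 0): ad − bc = (0.8618)(0) − (0.5073)(0) = 0, so the state is separable.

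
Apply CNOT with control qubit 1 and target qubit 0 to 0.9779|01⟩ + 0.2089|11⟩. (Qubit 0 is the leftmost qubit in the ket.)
0.2089|01⟩ + 0.9779|11⟩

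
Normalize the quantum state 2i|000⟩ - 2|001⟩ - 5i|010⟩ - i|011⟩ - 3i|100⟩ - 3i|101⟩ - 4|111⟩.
0.2425i|000⟩ - 0.2425|001⟩ - 0.6063i|010⟩ - 0.1213i|011⟩ - 0.3638i|100⟩ - 0.3638i|101⟩ - 0.4851|111⟩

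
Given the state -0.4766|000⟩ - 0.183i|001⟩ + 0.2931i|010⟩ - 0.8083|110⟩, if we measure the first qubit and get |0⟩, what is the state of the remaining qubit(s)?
-0.8096|00⟩ - 0.3109i|01⟩ + 0.4979i|10⟩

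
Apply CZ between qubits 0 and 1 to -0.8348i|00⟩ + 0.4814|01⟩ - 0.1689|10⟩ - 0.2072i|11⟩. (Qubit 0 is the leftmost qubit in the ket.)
-0.8348i|00⟩ + 0.4814|01⟩ - 0.1689|10⟩ + 0.2072i|11⟩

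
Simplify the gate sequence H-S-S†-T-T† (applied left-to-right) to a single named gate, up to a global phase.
H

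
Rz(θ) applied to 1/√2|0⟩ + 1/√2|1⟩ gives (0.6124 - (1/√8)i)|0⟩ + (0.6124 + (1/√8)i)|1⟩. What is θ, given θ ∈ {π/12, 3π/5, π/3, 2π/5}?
π/3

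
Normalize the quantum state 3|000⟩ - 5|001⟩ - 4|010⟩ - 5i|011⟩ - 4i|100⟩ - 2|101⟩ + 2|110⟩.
0.3015|000⟩ - 0.5025|001⟩ - 0.402|010⟩ - 0.5025i|011⟩ - 0.402i|100⟩ - 0.201|101⟩ + 0.201|110⟩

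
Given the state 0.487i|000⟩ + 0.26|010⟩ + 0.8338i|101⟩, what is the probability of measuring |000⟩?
0.2372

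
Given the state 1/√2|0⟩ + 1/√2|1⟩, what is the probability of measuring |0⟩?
1/2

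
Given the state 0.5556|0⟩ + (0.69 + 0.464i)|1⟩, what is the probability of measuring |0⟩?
0.3087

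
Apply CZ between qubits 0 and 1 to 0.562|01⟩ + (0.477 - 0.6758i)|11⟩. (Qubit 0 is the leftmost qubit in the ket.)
0.562|01⟩ + (-0.477 + 0.6758i)|11⟩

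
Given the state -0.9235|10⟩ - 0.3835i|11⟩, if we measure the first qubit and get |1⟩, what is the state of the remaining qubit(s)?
-0.9235|0⟩ - 0.3835i|1⟩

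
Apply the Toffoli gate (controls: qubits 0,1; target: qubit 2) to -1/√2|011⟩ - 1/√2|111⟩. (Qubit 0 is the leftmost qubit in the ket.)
-1/√2|011⟩ - 1/√2|110⟩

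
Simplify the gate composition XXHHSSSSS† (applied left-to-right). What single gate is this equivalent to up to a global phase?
S†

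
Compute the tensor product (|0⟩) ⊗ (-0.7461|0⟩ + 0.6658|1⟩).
-0.7461|00⟩ + 0.6658|01⟩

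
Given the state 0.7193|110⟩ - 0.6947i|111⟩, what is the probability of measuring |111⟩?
0.4826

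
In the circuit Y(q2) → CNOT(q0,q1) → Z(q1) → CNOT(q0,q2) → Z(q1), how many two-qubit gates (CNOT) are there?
2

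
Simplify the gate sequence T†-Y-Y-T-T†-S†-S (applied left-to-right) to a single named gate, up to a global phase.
T†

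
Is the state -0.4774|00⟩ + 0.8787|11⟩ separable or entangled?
Entangled

Writing the state as a|00⟩ + b|01⟩ + c|10⟩ + d|11⟩, it is a product state iff ad − bc = 0.
Here (a, b, c, d) = (-0.4774, 0, 0, 0.8787): ad − bc = (-0.4774)(0.8787) − (0)(0) = -0.4195 ≠ 0, so the state is entangled.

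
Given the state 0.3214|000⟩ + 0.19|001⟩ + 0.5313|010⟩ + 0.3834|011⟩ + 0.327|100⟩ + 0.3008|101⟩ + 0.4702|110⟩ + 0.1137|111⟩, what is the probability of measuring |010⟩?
0.2823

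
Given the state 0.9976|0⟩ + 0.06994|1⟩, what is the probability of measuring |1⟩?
0.004892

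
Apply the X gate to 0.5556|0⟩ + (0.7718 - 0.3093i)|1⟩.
(0.7718 - 0.3093i)|0⟩ + 0.5556|1⟩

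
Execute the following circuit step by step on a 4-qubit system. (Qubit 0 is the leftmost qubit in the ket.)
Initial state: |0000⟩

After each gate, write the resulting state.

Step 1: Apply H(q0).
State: 1/√2|0000⟩ + 1/√2|1000⟩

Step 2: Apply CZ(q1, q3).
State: 1/√2|0000⟩ + 1/√2|1000⟩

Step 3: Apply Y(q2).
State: (1/√2)i|0010⟩ + (1/√2)i|1010⟩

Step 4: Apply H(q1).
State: (1/2)i|0010⟩ + (1/2)i|0110⟩ + (1/2)i|1010⟩ + (1/2)i|1110⟩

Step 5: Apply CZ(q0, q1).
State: (1/2)i|0010⟩ + (1/2)i|0110⟩ + (1/2)i|1010⟩ - (1/2)i|1110⟩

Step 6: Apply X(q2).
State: (1/2)i|0000⟩ + (1/2)i|0100⟩ + (1/2)i|1000⟩ - (1/2)i|1100⟩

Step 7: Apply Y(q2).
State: -1/2|0010⟩ - 1/2|0110⟩ - 1/2|1010⟩ + 1/2|1110⟩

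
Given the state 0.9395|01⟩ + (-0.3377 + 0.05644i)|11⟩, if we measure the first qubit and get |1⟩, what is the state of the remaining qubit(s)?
(-0.9863 + 0.1648i)|1⟩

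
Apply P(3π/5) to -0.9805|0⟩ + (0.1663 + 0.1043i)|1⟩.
-0.9805|0⟩ + (-0.1506 + 0.1259i)|1⟩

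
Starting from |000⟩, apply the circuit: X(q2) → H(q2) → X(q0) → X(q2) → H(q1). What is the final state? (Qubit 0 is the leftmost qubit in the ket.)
-1/2|100⟩ + 1/2|101⟩ - 1/2|110⟩ + 1/2|111⟩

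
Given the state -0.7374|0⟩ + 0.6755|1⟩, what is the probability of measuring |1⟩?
0.4563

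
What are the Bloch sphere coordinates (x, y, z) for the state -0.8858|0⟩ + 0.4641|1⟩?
(-0.8222, 0, 0.5693)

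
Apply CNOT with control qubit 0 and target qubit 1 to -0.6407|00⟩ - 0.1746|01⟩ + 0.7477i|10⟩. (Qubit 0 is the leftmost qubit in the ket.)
-0.6407|00⟩ - 0.1746|01⟩ + 0.7477i|11⟩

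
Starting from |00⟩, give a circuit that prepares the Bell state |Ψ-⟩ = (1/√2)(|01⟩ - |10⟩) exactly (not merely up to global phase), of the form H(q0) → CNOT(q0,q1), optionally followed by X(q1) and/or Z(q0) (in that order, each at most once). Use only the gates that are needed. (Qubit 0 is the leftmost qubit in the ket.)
H(q0) → CNOT(q0,q1) → X(q1) → Z(q0)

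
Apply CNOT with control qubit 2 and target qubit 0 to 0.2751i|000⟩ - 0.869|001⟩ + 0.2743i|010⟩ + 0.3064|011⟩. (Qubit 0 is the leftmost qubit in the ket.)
0.2751i|000⟩ + 0.2743i|010⟩ - 0.869|101⟩ + 0.3064|111⟩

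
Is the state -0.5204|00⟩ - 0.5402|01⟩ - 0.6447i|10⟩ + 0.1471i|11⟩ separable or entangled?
Entangled

Writing the state as a|00⟩ + b|01⟩ + c|10⟩ + d|11⟩, it is a product state iff ad − bc = 0.
Here (a, b, c, d) = (-0.5204, -0.5402, -0.6447i, 0.1471i): ad − bc = (-0.5204)(0.1471i) − (-0.5402)(-0.6447i) = -0.4248i ≠ 0, so the state is entangled.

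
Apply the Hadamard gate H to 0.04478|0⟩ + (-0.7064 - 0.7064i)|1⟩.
(-0.4678 - 0.4995i)|0⟩ + (0.5312 + 0.4995i)|1⟩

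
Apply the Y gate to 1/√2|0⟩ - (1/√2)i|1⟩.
-1/√2|0⟩ + (1/√2)i|1⟩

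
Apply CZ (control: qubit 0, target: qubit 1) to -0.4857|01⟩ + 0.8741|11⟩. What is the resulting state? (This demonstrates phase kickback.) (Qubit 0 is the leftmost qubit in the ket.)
-0.4857|01⟩ - 0.8741|11⟩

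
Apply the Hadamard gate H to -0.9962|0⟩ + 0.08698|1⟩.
-0.6429|0⟩ - 0.7659|1⟩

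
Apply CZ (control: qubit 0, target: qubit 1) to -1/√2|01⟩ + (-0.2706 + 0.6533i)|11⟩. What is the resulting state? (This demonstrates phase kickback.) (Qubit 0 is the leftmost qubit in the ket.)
-1/√2|01⟩ + (0.2706 - 0.6533i)|11⟩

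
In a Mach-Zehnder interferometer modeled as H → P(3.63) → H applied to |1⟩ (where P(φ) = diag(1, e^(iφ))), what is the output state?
(0.9415 + 0.2346i)|0⟩ + (0.05846 - 0.2346i)|1⟩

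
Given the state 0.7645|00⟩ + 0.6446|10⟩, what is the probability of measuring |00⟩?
0.5845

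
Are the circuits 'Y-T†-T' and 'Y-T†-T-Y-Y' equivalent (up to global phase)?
Yes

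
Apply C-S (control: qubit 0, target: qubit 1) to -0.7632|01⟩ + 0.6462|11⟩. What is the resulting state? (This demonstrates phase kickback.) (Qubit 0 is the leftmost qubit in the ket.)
-0.7632|01⟩ + 0.6462i|11⟩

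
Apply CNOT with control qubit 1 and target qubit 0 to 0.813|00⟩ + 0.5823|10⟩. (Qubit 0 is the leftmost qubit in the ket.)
0.813|00⟩ + 0.5823|10⟩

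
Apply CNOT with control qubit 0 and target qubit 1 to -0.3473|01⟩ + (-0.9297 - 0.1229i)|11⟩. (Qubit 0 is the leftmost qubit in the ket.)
-0.3473|01⟩ + (-0.9297 - 0.1229i)|10⟩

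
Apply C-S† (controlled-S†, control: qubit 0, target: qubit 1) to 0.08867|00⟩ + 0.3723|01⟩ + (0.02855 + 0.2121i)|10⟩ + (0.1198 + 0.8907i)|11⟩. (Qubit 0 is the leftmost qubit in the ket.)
0.08867|00⟩ + 0.3723|01⟩ + (0.02855 + 0.2121i)|10⟩ + (0.8907 - 0.1198i)|11⟩

C-S† leaves the control-|0⟩ kets |00⟩, |01⟩ unchanged and applies S† to qubit 1 on the control-|1⟩ pair (|10⟩, |11⟩).
S† = [[1, 0], [0, -i]].
With a = amp(|10⟩) = (0.02855 + 0.2121i) and b = amp(|11⟩) = (0.1198 + 0.8907i):
new amp(|10⟩) = (1)·a = (0.02855 + 0.2121i)
new amp(|11⟩) = (-i)·b = (0.8907 - 0.1198i)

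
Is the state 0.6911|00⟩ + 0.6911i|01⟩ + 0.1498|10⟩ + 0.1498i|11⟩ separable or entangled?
Separable

Writing the state as a|00⟩ + b|01⟩ + c|10⟩ + d|11⟩, it is a product state iff ad − bc = 0.
Here (a, b, c, d) = (0.6911, 0.6911i, 0.1498, 0.1498i): ad − bc = (0.6911)(0.1498i) − (0.6911i)(0.1498) = 0, so the state is separable.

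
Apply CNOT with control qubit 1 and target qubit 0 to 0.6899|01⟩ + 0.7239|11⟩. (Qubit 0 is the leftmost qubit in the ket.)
0.7239|01⟩ + 0.6899|11⟩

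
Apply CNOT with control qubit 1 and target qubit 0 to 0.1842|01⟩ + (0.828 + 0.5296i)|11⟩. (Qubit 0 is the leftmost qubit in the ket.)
(0.828 + 0.5296i)|01⟩ + 0.1842|11⟩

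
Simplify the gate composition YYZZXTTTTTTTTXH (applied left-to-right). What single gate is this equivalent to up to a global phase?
H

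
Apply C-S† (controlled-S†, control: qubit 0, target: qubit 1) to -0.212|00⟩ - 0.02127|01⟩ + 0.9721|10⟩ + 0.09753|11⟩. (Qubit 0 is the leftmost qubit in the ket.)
-0.212|00⟩ - 0.02127|01⟩ + 0.9721|10⟩ - 0.09753i|11⟩

C-S† leaves the control-|0⟩ kets |00⟩, |01⟩ unchanged and applies S† to qubit 1 on the control-|1⟩ pair (|10⟩, |11⟩).
S† = [[1, 0], [0, -i]].
With a = amp(|10⟩) = 0.9721 and b = amp(|11⟩) = 0.09753:
new amp(|10⟩) = (1)·a = 0.9721
new amp(|11⟩) = (-i)·b = -0.09753i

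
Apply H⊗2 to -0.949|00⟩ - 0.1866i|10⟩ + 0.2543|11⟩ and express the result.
(-0.3474 - 0.0933i)|00⟩ + (-0.6017 - 0.0933i)|01⟩ + (-0.6017 + 0.0933i)|10⟩ + (-0.3474 + 0.0933i)|11⟩

H⊗2 gives amp(|y⟩) = (1/2) Σ_x (−1)^(x·y) amp(|x⟩), where x·y is the number of positions in which both x and y have a 1.
|00⟩: (-0.949 - 0.1866i + 0.2543)/2 = (-0.3474 - 0.0933i)
|01⟩: (-0.949 - 0.1866i - 0.2543)/2 = (-0.6017 - 0.0933i)
|10⟩: (-0.949 + 0.1866i - 0.2543)/2 = (-0.6017 + 0.0933i)
|11⟩: (-0.949 + 0.1866i + 0.2543)/2 = (-0.3474 + 0.0933i)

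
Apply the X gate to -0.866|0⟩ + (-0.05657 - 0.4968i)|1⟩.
(-0.05657 - 0.4968i)|0⟩ - 0.866|1⟩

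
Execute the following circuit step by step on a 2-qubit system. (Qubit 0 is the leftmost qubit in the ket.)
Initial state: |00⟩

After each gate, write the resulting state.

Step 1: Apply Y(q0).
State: i|10⟩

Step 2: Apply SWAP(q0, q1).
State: i|01⟩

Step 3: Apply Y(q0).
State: -|11⟩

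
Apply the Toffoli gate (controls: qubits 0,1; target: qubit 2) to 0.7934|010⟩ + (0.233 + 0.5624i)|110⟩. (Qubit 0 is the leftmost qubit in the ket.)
0.7934|010⟩ + (0.233 + 0.5624i)|111⟩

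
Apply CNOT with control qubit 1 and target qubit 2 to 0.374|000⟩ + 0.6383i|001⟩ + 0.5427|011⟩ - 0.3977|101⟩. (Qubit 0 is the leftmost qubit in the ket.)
0.374|000⟩ + 0.6383i|001⟩ + 0.5427|010⟩ - 0.3977|101⟩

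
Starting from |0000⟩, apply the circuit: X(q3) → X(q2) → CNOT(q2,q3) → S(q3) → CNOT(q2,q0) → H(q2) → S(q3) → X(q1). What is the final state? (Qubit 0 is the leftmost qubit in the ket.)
1/√2|1100⟩ - 1/√2|1110⟩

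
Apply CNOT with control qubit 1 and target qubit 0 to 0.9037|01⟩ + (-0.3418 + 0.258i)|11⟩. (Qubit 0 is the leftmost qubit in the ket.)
(-0.3418 + 0.258i)|01⟩ + 0.9037|11⟩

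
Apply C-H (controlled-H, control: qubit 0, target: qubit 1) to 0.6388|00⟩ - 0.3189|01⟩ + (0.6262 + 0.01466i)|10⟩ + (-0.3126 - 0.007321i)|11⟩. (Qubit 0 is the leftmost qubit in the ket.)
0.6388|00⟩ - 0.3189|01⟩ + (0.2217 + 0.005189i)|10⟩ + (0.6638 + 0.01554i)|11⟩

C-H leaves the control-|0⟩ kets |00⟩, |01⟩ unchanged and applies H to qubit 1 on the control-|1⟩ pair (|10⟩, |11⟩).
H = [[1/√2, 1/√2], [1/√2, -1/√2]].
With a = amp(|10⟩) = (0.6262 + 0.01466i) and b = amp(|11⟩) = (-0.3126 - 0.007321i):
new amp(|10⟩) = (1/√2)·a + (1/√2)·b = (0.2217 + 0.005189i)
new amp(|11⟩) = (1/√2)·a + (-1/√2)·b = (0.6638 + 0.01554i)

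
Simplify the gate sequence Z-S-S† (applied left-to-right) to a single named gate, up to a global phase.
Z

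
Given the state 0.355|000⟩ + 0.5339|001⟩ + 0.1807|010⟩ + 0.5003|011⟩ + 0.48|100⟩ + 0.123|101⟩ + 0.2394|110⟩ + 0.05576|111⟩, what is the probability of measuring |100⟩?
0.2304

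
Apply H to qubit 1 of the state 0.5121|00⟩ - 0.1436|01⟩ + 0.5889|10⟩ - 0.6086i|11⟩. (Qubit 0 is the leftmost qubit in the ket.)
0.2606|00⟩ + 0.4636|01⟩ + (0.4164 - 0.4303i)|10⟩ + (0.4164 + 0.4303i)|11⟩

H on qubit 1 mixes each pair of kets that differ only in qubit 1: amplitudes (a, b) of (|…0…⟩, |…1…⟩) become ((a + b)/√2, (a − b)/√2). Kets absent from the input have amplitude 0.
(|00⟩, |01⟩): (a, b) = (0.5121, -0.1436) → (0.2606, 0.4636)
(|10⟩, |11⟩): (a, b) = (0.5889, -0.6086i) → ((0.4164 - 0.4303i), (0.4164 + 0.4303i))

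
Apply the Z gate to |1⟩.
-|1⟩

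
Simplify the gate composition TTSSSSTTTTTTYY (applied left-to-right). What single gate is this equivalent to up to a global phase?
I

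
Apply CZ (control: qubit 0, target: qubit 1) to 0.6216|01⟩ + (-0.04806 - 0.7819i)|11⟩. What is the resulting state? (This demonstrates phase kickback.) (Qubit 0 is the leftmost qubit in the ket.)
0.6216|01⟩ + (0.04806 + 0.7819i)|11⟩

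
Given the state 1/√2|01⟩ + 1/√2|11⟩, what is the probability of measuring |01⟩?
1/2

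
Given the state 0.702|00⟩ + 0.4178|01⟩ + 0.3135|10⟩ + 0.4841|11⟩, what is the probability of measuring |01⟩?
0.1746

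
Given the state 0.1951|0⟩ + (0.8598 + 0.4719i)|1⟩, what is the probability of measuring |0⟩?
0.03806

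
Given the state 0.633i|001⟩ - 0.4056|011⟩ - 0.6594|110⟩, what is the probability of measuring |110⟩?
0.4348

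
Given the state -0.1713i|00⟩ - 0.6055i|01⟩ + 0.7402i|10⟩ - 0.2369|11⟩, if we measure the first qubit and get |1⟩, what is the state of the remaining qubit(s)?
0.9524i|0⟩ - 0.3048|1⟩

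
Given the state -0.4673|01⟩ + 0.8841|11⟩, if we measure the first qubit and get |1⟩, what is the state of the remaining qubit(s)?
|1⟩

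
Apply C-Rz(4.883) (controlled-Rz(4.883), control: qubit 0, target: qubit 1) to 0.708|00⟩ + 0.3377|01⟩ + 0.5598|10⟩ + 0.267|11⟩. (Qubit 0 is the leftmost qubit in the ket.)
0.708|00⟩ + 0.3377|01⟩ + (-0.4281 - 0.3607i)|10⟩ + (-0.2042 + 0.172i)|11⟩

C-Rz(4.883) leaves the control-|0⟩ kets |00⟩, |01⟩ unchanged and applies Rz(4.883) to qubit 1 on the control-|1⟩ pair (|10⟩, |11⟩).
Rz(4.883) = [[e^(−iθ/2), 0], [0, e^(iθ/2)]] with e^(±iθ/2) = cos(θ/2) ± i·sin(θ/2); θ = 4.883, cos(θ/2) ≈ -0.764782, sin(θ/2) ≈ 0.644289.
With a = amp(|10⟩) = 0.5598 and b = amp(|11⟩) = 0.267:
new amp(|10⟩) = (-0.764782 - 0.644289i)·a = (-0.4281 - 0.3607i)
new amp(|11⟩) = (-0.764782 + 0.644289i)·b = (-0.2042 + 0.172i)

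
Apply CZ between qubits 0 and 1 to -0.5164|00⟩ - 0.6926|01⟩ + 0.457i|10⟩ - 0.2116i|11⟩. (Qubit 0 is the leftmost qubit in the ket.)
-0.5164|00⟩ - 0.6926|01⟩ + 0.457i|10⟩ + 0.2116i|11⟩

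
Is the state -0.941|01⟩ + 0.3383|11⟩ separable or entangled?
Separable

Writing the state as a|00⟩ + b|01⟩ + c|10⟩ + d|11⟩, it is a product state iff ad − bc = 0.
Here (a, b, c, d) = (0, -0.941, 0, 0.3383): ad − bc = (0)(0.3383) − (-0.941)(0) = 0, so the state is separable.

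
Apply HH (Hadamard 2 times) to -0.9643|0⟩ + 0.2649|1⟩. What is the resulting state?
-0.9643|0⟩ + 0.2649|1⟩

H² = I, so an even number of Hadamards cancels: H^2 = I and the state is unchanged.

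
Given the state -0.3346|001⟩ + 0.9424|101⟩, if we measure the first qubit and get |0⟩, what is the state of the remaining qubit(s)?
-|01⟩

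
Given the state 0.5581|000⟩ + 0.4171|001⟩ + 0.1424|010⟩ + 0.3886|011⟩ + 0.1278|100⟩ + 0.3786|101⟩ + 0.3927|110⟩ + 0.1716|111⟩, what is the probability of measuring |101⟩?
0.1433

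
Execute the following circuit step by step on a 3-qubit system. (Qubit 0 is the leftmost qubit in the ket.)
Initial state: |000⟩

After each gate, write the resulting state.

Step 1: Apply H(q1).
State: 1/√2|000⟩ + 1/√2|010⟩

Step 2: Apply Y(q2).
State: (1/√2)i|001⟩ + (1/√2)i|011⟩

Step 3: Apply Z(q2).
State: -(1/√2)i|001⟩ - (1/√2)i|011⟩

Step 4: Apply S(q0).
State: -(1/√2)i|001⟩ - (1/√2)i|011⟩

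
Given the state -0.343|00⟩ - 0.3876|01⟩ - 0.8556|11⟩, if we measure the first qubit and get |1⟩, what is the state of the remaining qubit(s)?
-|1⟩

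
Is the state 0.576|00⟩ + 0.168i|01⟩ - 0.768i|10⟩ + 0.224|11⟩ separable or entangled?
Separable

Writing the state as a|00⟩ + b|01⟩ + c|10⟩ + d|11⟩, it is a product state iff ad − bc = 0.
Here (a, b, c, d) = (0.576, 0.168i, -0.768i, 0.224): ad − bc = (0.576)(0.224) − (0.168i)(-0.768i) = 0, so the state is separable.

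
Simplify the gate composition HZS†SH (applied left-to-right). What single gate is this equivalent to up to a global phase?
X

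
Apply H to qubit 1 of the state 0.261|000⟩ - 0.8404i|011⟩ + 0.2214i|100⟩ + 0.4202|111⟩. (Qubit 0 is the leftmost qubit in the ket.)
0.1846|000⟩ - 0.5943i|001⟩ + 0.1846|010⟩ + 0.5943i|011⟩ + 0.1566i|100⟩ + 0.2971|101⟩ + 0.1566i|110⟩ - 0.2971|111⟩

H on qubit 1 mixes each pair of kets that differ only in qubit 1: amplitudes (a, b) of (|…0…⟩, |…1…⟩) become ((a + b)/√2, (a − b)/√2). Kets absent from the input have amplitude 0.
(|000⟩, |010⟩): (a, b) = (0.261, 0) → (0.1846, 0.1846)
(|001⟩, |011⟩): (a, b) = (0, -0.8404i) → (-0.5943i, 0.5943i)
(|100⟩, |110⟩): (a, b) = (0.2214i, 0) → (0.1566i, 0.1566i)
(|101⟩, |111⟩): (a, b) = (0, 0.4202) → (0.2971, -0.2971)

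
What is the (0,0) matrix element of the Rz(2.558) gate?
(0.2877 - 0.9577i)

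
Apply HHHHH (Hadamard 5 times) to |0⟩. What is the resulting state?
1/√2|0⟩ + 1/√2|1⟩

H² = I, so H^5 = H: a single Hadamard. With (a, b) = (1, 0), H gives ((a + b)/√2, (a − b)/√2) = (1/√2, 1/√2).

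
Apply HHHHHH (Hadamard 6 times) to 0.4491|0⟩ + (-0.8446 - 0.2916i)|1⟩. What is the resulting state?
0.4491|0⟩ + (-0.8446 - 0.2916i)|1⟩

H² = I, so an even number of Hadamards cancels: H^6 = I and the state is unchanged.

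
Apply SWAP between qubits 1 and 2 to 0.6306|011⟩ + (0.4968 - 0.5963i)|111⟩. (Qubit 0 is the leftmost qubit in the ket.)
0.6306|011⟩ + (0.4968 - 0.5963i)|111⟩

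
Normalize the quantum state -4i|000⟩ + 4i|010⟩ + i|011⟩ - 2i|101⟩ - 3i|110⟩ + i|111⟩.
-0.5835i|000⟩ + 0.5835i|010⟩ + 0.1459i|011⟩ - 0.2917i|101⟩ - 0.4376i|110⟩ + 0.1459i|111⟩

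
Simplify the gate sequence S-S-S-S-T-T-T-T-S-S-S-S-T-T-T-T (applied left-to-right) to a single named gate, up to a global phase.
I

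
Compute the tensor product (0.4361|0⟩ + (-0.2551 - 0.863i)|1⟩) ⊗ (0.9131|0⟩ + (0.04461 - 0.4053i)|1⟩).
0.3982|00⟩ + (0.01945 - 0.1768i)|01⟩ + (-0.2329 - 0.788i)|10⟩ + (-0.3612 + 0.06489i)|11⟩

amp(|b₁b₂…⟩) = product of the factor amplitudes for bits b₁, b₂, …; only kets whose every factor amplitude is nonzero survive.
|00⟩: (0.4361)(0.9131) = 0.3982
|01⟩: (0.4361)(0.04461 - 0.4053i) = (0.01945 - 0.1768i)
|10⟩: (-0.2551 - 0.863i)(0.9131) = (-0.2329 - 0.788i)
|11⟩: (-0.2551 - 0.863i)(0.04461 - 0.4053i) = (-0.3612 + 0.06489i)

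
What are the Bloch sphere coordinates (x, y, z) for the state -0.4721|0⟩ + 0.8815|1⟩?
(-0.8323, 0, -0.5542)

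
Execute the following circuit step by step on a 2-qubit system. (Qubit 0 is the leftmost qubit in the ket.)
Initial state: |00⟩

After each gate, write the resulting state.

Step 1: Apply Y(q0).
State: i|10⟩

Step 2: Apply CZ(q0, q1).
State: i|10⟩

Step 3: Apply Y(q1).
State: -|11⟩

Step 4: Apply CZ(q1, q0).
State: |11⟩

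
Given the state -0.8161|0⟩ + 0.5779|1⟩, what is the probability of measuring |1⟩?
0.334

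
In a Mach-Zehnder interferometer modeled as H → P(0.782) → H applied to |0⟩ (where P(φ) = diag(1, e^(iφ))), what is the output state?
(0.8548 + 0.3523i)|0⟩ + (0.1452 - 0.3523i)|1⟩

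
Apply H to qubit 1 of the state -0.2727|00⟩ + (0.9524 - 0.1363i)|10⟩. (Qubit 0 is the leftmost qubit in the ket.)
-0.1928|00⟩ - 0.1928|01⟩ + (0.6734 - 0.09638i)|10⟩ + (0.6734 - 0.09638i)|11⟩

H on qubit 1 mixes each pair of kets that differ only in qubit 1: amplitudes (a, b) of (|…0…⟩, |…1…⟩) become ((a + b)/√2, (a − b)/√2). Kets absent from the input have amplitude 0.
(|00⟩, |01⟩): (a, b) = (-0.2727, 0) → (-0.1928, -0.1928)
(|10⟩, |11⟩): (a, b) = ((0.9524 - 0.1363i), 0) → ((0.6734 - 0.09638i), (0.6734 - 0.09638i))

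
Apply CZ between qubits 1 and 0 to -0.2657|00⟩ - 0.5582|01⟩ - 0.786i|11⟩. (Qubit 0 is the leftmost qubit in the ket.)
-0.2657|00⟩ - 0.5582|01⟩ + 0.786i|11⟩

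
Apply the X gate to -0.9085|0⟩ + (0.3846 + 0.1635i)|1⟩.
(0.3846 + 0.1635i)|0⟩ - 0.9085|1⟩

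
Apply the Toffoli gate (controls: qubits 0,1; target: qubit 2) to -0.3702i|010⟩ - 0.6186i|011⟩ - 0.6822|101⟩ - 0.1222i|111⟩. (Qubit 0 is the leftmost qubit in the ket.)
-0.3702i|010⟩ - 0.6186i|011⟩ - 0.6822|101⟩ - 0.1222i|110⟩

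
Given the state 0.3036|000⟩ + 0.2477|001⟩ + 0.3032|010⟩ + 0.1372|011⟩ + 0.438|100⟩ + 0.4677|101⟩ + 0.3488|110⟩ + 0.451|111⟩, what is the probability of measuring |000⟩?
0.09217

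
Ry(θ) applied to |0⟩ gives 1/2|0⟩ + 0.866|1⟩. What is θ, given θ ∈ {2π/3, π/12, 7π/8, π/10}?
2π/3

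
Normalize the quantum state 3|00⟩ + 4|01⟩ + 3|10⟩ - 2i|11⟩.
0.4867|00⟩ + 0.6489|01⟩ + 0.4867|10⟩ - 0.3244i|11⟩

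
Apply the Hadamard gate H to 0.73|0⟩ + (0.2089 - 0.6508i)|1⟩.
(0.6639 - 0.4602i)|0⟩ + (0.3685 + 0.4602i)|1⟩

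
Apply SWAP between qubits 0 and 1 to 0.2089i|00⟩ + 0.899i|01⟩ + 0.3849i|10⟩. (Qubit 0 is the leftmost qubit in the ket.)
0.2089i|00⟩ + 0.3849i|01⟩ + 0.899i|10⟩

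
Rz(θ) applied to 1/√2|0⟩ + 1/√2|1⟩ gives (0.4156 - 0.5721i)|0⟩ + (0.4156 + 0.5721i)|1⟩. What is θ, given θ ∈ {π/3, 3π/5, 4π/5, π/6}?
3π/5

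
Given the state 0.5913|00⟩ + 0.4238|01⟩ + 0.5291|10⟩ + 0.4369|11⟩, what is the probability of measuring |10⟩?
0.2799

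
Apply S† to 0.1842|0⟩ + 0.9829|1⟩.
0.1842|0⟩ - 0.9829i|1⟩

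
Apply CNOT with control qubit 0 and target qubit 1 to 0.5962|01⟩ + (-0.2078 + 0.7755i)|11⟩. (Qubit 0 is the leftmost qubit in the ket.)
0.5962|01⟩ + (-0.2078 + 0.7755i)|10⟩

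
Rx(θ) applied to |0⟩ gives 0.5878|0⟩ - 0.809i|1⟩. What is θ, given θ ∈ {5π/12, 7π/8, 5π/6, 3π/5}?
3π/5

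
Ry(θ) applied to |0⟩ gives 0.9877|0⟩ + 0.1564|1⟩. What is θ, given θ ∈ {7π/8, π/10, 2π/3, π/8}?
π/10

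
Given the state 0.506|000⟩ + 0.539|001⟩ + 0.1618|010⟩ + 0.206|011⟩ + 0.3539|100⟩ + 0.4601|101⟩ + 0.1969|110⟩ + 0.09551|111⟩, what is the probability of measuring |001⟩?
0.2905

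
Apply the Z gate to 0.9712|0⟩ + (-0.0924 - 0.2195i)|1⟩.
0.9712|0⟩ + (0.0924 + 0.2195i)|1⟩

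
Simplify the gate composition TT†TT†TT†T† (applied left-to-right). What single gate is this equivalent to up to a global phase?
T†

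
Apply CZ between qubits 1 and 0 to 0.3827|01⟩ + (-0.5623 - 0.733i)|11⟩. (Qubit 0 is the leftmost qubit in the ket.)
0.3827|01⟩ + (0.5623 + 0.733i)|11⟩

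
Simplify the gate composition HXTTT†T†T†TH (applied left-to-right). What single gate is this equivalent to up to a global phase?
Z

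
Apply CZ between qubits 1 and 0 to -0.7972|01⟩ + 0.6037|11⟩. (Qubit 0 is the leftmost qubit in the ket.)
-0.7972|01⟩ - 0.6037|11⟩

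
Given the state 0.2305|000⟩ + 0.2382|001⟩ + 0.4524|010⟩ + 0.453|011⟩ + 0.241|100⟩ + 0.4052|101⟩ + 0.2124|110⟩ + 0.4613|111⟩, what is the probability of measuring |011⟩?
0.2052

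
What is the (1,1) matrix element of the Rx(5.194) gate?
-0.8553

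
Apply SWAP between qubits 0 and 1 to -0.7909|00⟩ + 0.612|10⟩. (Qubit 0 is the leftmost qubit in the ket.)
-0.7909|00⟩ + 0.612|01⟩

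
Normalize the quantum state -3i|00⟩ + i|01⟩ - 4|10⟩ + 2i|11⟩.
-0.5477i|00⟩ + 0.1826i|01⟩ - 0.7303|10⟩ + 0.3651i|11⟩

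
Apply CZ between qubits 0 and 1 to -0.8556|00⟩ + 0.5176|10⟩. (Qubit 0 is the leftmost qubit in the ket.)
-0.8556|00⟩ + 0.5176|10⟩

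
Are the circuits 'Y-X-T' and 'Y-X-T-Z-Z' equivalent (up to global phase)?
Yes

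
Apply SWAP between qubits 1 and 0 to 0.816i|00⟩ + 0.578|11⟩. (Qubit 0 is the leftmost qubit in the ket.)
0.816i|00⟩ + 0.578|11⟩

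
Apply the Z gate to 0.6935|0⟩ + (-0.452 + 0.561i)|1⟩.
0.6935|0⟩ + (0.452 - 0.561i)|1⟩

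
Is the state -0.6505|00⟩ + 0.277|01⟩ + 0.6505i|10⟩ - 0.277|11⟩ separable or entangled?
Entangled

Writing the state as a|00⟩ + b|01⟩ + c|10⟩ + d|11⟩, it is a product state iff ad − bc = 0.
Here (a, b, c, d) = (-0.6505, 0.277, 0.6505i, -0.277): ad − bc = (-0.6505)(-0.277) − (0.277)(0.6505i) = (0.1802 - 0.1802i) ≠ 0, so the state is entangled.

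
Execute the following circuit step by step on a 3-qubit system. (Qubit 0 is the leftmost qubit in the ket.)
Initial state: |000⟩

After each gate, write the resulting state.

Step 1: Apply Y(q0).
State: i|100⟩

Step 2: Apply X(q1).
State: i|110⟩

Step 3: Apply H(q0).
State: (1/√2)i|010⟩ - (1/√2)i|110⟩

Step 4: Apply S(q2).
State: (1/√2)i|010⟩ - (1/√2)i|110⟩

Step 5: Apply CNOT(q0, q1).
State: (1/√2)i|010⟩ - (1/√2)i|100⟩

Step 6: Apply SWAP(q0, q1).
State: -(1/√2)i|010⟩ + (1/√2)i|100⟩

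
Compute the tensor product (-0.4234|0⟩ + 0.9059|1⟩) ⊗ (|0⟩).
-0.4234|00⟩ + 0.9059|10⟩

amp(|b₁b₂…⟩) = product of the factor amplitudes for bits b₁, b₂, …; only kets whose every factor amplitude is nonzero survive.
|00⟩: (-0.4234)(1) = -0.4234
|10⟩: (0.9059)(1) = 0.9059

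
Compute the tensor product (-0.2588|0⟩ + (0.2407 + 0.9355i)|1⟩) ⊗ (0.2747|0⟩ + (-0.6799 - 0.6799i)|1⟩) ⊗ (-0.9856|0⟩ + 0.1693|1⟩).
0.07007|000⟩ - 0.01204|001⟩ + (-0.1734 - 0.1734i)|010⟩ + (0.02979 + 0.02979i)|011⟩ + (-0.06517 - 0.2533i)|100⟩ + (0.01119 + 0.04351i)|101⟩ + (-0.4656 + 0.7882i)|110⟩ + (0.07998 - 0.1354i)|111⟩

amp(|b₁b₂…⟩) = product of the factor amplitudes for bits b₁, b₂, …; only kets whose every factor amplitude is nonzero survive.
|000⟩: (-0.2588)(0.2747)(-0.9856) = 0.07007
|001⟩: (-0.2588)(0.2747)(0.1693) = -0.01204
|010⟩: (-0.2588)(-0.6799 - 0.6799i)(-0.9856) = (-0.1734 - 0.1734i)
|011⟩: (-0.2588)(-0.6799 - 0.6799i)(0.1693) = (0.02979 + 0.02979i)
|100⟩: (0.2407 + 0.9355i)(0.2747)(-0.9856) = (-0.06517 - 0.2533i)
|101⟩: (0.2407 + 0.9355i)(0.2747)(0.1693) = (0.01119 + 0.04351i)
|110⟩: (0.2407 + 0.9355i)(-0.6799 - 0.6799i)(-0.9856) = (-0.4656 + 0.7882i)
|111⟩: (0.2407 + 0.9355i)(-0.6799 - 0.6799i)(0.1693) = (0.07998 - 0.1354i)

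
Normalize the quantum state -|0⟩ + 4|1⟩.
-0.2425|0⟩ + 0.9701|1⟩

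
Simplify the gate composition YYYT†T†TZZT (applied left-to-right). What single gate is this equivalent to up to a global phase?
Y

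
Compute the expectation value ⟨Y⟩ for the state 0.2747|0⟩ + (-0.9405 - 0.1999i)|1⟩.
-0.1098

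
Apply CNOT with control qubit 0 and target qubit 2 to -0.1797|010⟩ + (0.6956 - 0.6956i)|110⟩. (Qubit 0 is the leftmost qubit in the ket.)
-0.1797|010⟩ + (0.6956 - 0.6956i)|111⟩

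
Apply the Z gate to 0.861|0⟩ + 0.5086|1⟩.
0.861|0⟩ - 0.5086|1⟩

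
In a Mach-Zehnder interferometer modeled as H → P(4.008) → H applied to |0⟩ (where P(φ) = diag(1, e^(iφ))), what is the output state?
(0.1762 - 0.381i)|0⟩ + (0.8238 + 0.381i)|1⟩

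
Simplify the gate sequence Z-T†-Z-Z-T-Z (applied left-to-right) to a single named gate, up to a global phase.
I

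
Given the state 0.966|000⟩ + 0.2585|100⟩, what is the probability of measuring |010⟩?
0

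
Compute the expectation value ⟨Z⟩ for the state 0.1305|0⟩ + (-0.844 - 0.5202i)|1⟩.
-0.9659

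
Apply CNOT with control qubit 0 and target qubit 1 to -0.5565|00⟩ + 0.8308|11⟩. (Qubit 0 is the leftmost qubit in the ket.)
-0.5565|00⟩ + 0.8308|10⟩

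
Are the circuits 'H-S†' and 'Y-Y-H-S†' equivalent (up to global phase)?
Yes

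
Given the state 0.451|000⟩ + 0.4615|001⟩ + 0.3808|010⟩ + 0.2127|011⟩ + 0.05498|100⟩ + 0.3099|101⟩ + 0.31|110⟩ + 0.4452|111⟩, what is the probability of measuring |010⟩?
0.145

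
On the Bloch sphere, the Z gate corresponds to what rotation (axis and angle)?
Rotation by π around the z-axis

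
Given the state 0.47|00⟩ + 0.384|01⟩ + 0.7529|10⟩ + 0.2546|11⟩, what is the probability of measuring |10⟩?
0.5669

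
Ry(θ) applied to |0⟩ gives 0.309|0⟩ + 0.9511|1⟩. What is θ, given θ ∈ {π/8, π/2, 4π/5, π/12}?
4π/5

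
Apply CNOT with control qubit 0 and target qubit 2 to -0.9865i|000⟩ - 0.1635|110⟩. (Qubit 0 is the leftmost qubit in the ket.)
-0.9865i|000⟩ - 0.1635|111⟩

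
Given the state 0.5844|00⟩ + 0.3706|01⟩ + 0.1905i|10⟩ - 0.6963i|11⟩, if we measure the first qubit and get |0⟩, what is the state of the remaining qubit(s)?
0.8445|0⟩ + 0.5355|1⟩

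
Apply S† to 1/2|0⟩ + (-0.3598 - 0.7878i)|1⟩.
1/2|0⟩ + (-0.7878 + 0.3598i)|1⟩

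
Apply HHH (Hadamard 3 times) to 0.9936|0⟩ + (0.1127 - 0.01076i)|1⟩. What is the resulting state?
(0.7823 - 0.007608i)|0⟩ + (0.6229 + 0.007608i)|1⟩

H² = I, so H^3 = H: a single Hadamard. With (a, b) = (0.9936, (0.1127 - 0.01076i)), H gives ((a + b)/√2, (a − b)/√2) = ((0.7823 - 0.007608i), (0.6229 + 0.007608i)).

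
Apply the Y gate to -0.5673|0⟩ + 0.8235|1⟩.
-0.8235i|0⟩ - 0.5673i|1⟩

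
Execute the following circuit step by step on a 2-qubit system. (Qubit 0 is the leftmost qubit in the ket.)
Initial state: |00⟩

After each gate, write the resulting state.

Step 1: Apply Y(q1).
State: i|01⟩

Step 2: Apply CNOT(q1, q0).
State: i|11⟩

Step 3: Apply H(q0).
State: (1/√2)i|01⟩ - (1/√2)i|11⟩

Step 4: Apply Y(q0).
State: -1/√2|01⟩ - 1/√2|11⟩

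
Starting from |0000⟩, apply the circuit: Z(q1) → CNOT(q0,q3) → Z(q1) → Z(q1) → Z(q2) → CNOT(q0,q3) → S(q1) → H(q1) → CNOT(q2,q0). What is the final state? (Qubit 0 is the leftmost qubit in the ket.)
1/√2|0000⟩ + 1/√2|0100⟩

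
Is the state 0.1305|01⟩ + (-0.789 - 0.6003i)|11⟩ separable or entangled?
Separable

Writing the state as a|00⟩ + b|01⟩ + c|10⟩ + d|11⟩, it is a product state iff ad − bc = 0.
Here (a, b, c, d) = (0, 0.1305, 0, (-0.789 - 0.6003i)): ad − bc = (0)(-0.789 - 0.6003i) − (0.1305)(0) = 0, so the state is separable.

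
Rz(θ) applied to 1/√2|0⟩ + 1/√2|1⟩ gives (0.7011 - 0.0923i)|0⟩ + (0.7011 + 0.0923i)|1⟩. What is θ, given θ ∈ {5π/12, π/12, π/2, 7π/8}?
π/12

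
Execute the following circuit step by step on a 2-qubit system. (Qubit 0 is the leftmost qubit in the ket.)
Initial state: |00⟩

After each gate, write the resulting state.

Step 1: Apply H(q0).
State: 1/√2|00⟩ + 1/√2|10⟩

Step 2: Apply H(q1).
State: 1/2|00⟩ + 1/2|01⟩ + 1/2|10⟩ + 1/2|11⟩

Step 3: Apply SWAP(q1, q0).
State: 1/2|00⟩ + 1/2|01⟩ + 1/2|10⟩ + 1/2|11⟩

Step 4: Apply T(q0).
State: 1/2|00⟩ + 1/2|01⟩ + (1/√8 + (1/√8)i)|10⟩ + (1/√8 + (1/√8)i)|11⟩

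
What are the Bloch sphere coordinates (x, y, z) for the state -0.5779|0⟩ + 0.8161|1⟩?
(-0.9432, 0, -0.3321)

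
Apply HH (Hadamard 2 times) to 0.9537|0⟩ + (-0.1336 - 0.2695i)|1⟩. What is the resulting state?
0.9537|0⟩ + (-0.1336 - 0.2695i)|1⟩

H² = I, so an even number of Hadamards cancels: H^2 = I and the state is unchanged.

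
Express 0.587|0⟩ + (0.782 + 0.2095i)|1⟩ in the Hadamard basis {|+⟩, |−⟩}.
(0.968 + 0.1481i)|+⟩ + (-0.1379 - 0.1481i)|−⟩

With |ψ⟩ = α|0⟩ + β|1⟩, the Hadamard-basis coefficients are ⟨+|ψ⟩ = (α + β)/√2 and ⟨−|ψ⟩ = (α − β)/√2.
Here α = 0.587, β = (0.782 + 0.2095i): (α + β)/√2 = (0.968 + 0.1481i), (α − β)/√2 = (-0.1379 - 0.1481i).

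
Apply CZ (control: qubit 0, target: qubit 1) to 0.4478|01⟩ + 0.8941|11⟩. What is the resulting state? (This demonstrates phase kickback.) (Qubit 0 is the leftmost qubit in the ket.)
0.4478|01⟩ - 0.8941|11⟩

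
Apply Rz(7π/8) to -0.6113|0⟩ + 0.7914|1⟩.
(-0.1193 + 0.5996i)|0⟩ + (0.1544 + 0.7762i)|1⟩

Rz(7π/8) = [[e^(−iθ/2), 0], [0, e^(iθ/2)]] with e^(±iθ/2) = cos(θ/2) ± i·sin(θ/2); θ = 7π/8, cos(θ/2) ≈ 0.19509, sin(θ/2) ≈ 0.980785.
With a = amp(|0⟩) = -0.6113 and b = amp(|1⟩) = 0.7914:
new amp(|0⟩) = (0.19509 - 0.980785i)·a = (-0.1193 + 0.5996i)
new amp(|1⟩) = (0.19509 + 0.980785i)·b = (0.1544 + 0.7762i)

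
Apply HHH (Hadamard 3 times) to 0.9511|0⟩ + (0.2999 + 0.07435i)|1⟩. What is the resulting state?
(0.8846 + 0.05257i)|0⟩ + (0.4605 - 0.05257i)|1⟩

H² = I, so H^3 = H: a single Hadamard. With (a, b) = (0.9511, (0.2999 + 0.07435i)), H gives ((a + b)/√2, (a − b)/√2) = ((0.8846 + 0.05257i), (0.4605 - 0.05257i)).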